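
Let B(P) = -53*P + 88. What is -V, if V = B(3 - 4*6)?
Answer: -1201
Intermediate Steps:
B(P) = 88 - 53*P
V = 1201 (V = 88 - 53*(3 - 4*6) = 88 - 53*(3 - 24) = 88 - 53*(-21) = 88 + 1113 = 1201)
-V = -1*1201 = -1201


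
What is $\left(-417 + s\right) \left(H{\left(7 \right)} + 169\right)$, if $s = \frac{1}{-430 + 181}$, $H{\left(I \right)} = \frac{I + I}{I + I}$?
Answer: $- \frac{17651780}{249} \approx -70891.0$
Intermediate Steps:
$H{\left(I \right)} = 1$ ($H{\left(I \right)} = \frac{2 I}{2 I} = 2 I \frac{1}{2 I} = 1$)
$s = - \frac{1}{249}$ ($s = \frac{1}{-249} = - \frac{1}{249} \approx -0.0040161$)
$\left(-417 + s\right) \left(H{\left(7 \right)} + 169\right) = \left(-417 - \frac{1}{249}\right) \left(1 + 169\right) = \left(- \frac{103834}{249}\right) 170 = - \frac{17651780}{249}$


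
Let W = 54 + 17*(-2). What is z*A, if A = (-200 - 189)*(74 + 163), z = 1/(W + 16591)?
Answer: -30731/5537 ≈ -5.5501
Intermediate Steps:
W = 20 (W = 54 - 34 = 20)
z = 1/16611 (z = 1/(20 + 16591) = 1/16611 ≈ 6.0201e-5)
A = -92193 (A = -389*237 = -92193)
z*A = (1/16611)*(-92193) = -30731/5537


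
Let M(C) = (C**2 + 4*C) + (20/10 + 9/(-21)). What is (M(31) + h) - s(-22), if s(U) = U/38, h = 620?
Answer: 227051/133 ≈ 1707.2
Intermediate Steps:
s(U) = U/38 (s(U) = U*(1/38) = U/38)
M(C) = 11/7 + C**2 + 4*C (M(C) = (C**2 + 4*C) + (20*(1/10) + 9*(-1/21)) = (C**2 + 4*C) + (2 - 3/7) = (C**2 + 4*C) + 11/7 = 11/7 + C**2 + 4*C)
(M(31) + h) - s(-22) = ((11/7 + 31**2 + 4*31) + 620) - (-22)/38 = ((11/7 + 961 + 124) + 620) - 1*(-11/19) = (7606/7 + 620) + 11/19 = 11946/7 + 11/19 = 227051/133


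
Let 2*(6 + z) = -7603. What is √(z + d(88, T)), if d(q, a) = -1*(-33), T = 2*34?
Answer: I*√15098/2 ≈ 61.437*I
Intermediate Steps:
T = 68
d(q, a) = 33
z = -7615/2 (z = -6 + (½)*(-7603) = -6 - 7603/2 = -7615/2 ≈ -3807.5)
√(z + d(88, T)) = √(-7615/2 + 33) = √(-7549/2) = I*√15098/2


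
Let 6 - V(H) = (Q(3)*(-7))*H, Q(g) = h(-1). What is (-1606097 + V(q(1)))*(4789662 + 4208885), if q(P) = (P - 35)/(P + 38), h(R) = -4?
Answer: -563638362024559/39 ≈ -1.4452e+13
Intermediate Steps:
Q(g) = -4
q(P) = (-35 + P)/(38 + P)
V(H) = 6 - 28*H (V(H) = 6 - (-4*(-7))*H = 6 - 28*H)
(-1606097 + V(q(1)))*(4789662 + 4208885) = (-1606097 + (6 - 28*(-35 + 1)/(38 + 1)))*(4789662 + 4208885) = (-1606097 + (6 - 28*(-34)/39))*8998547 = (-1606097 + (6 - 28*(-34/39)))*8998547 = (-1606097 + (6 + 952/39))*8998547 = (-1606097 + 1186/39)*8998547 = -62636597/39*8998547 = -563638362024559/39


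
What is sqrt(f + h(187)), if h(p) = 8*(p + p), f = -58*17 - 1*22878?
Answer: 2*I*sqrt(5218) ≈ 144.47*I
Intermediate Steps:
f = -23864 (f = -986 - 22878 = -23864)
h(p) = 16*p (h(p) = 8*(2*p) = 16*p)
sqrt(f + h(187)) = sqrt(-23864 + 16*187) = sqrt(-23864 + 2992) = sqrt(-20872) = 2*I*sqrt(5218)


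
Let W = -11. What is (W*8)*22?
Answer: -1936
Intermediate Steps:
(W*8)*22 = -11*8*22 = -88*22 = -1936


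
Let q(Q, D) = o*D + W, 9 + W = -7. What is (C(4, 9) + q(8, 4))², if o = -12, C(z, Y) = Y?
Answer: 3025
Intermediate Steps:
W = -16 (W = -9 - 7 = -16)
q(Q, D) = -16 - 12*D (q(Q, D) = -12*D - 16 = -16 - 12*D)
(C(4, 9) + q(8, 4))² = (9 + (-16 - 12*4))² = (9 + (-16 - 48))² = (9 - 64)² = (-55)² = 3025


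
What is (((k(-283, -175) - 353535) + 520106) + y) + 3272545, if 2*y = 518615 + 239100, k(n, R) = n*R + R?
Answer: 7734647/2 ≈ 3.8673e+6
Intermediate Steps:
k(n, R) = R + R*n (k(n, R) = R*n + R = R + R*n)
y = 757715/2 (y = (518615 + 239100)/2 = (1/2)*757715 = 757715/2 ≈ 3.7886e+5)
(((k(-283, -175) - 353535) + 520106) + y) + 3272545 = (((-175*(1 - 283) - 353535) + 520106) + 757715/2) + 3272545 = (((-175*(-282) - 353535) + 520106) + 757715/2) + 3272545 = (((49350 - 353535) + 520106) + 757715/2) + 3272545 = ((-304185 + 520106) + 757715/2) + 3272545 = (215921 + 757715/2) + 3272545 = 1189557/2 + 3272545 = 7734647/2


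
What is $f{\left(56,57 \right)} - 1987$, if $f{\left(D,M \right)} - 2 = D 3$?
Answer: $-1817$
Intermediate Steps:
$f{\left(D,M \right)} = 2 + 3 D$ ($f{\left(D,M \right)} = 2 + D 3 = 2 + 3 D$)
$f{\left(56,57 \right)} - 1987 = \left(2 + 3 \cdot 56\right) - 1987 = \left(2 + 168\right) - 1987 = 170 - 1987 = -1817$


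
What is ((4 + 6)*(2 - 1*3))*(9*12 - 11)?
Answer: -970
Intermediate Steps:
((4 + 6)*(2 - 1*3))*(9*12 - 11) = (10*(2 - 3))*(108 - 11) = (10*(-1))*97 = -10*97 = -970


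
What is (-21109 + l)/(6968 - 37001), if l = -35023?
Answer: 56132/30033 ≈ 1.8690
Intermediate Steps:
(-21109 + l)/(6968 - 37001) = (-21109 - 35023)/(6968 - 37001) = -56132/(-30033) = -56132*(-1/30033) = 56132/30033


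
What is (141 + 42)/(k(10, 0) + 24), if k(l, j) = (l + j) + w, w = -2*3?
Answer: 183/28 ≈ 6.5357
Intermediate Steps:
w = -6
k(l, j) = -6 + j + l (k(l, j) = (l + j) - 6 = (j + l) - 6 = -6 + j + l)
(141 + 42)/(k(10, 0) + 24) = (141 + 42)/((-6 + 0 + 10) + 24) = 183/(4 + 24) = 183/28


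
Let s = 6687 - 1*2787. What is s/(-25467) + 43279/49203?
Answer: 23340887/32129559 ≈ 0.72646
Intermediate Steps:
s = 3900 (s = 6687 - 2787 = 3900)
s/(-25467) + 43279/49203 = 3900/(-25467) + 43279/49203 = 3900*(-1/25467) + 43279*(1/49203) = -100/653 + 43279/49203 = 23340887/32129559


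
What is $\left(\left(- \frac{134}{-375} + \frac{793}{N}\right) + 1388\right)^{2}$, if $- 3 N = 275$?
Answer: $\frac{32390770481521}{17015625} \approx 1.9036 \cdot 10^{6}$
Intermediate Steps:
$N = - \frac{275}{3}$ ($N = \left(- \frac{1}{3}\right) 275 = - \frac{275}{3} \approx -91.667$)
$\left(\left(- \frac{134}{-375} + \frac{793}{N}\right) + 1388\right)^{2} = \left(\left(- \frac{134}{-375} + \frac{793}{- \frac{275}{3}}\right) + 1388\right)^{2} = \left(\left(\left(-134\right) \left(- \frac{1}{375}\right) + 793 \left(- \frac{3}{275}\right)\right) + 1388\right)^{2} = \left(\left(\frac{134}{375} - \frac{2379}{275}\right) + 1388\right)^{2} = \left(- \frac{34211}{4125} + 1388\right)^{2} = \left(\frac{5691289}{4125}\right)^{2} = \frac{32390770481521}{17015625}$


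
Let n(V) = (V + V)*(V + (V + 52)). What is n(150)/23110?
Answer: 10560/2311 ≈ 4.5695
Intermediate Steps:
n(V) = 2*V*(52 + 2*V) (n(V) = (2*V)*(V + (52 + V)) = (2*V)*(52 + 2*V) = 2*V*(52 + 2*V))
n(150)/23110 = (4*150*(26 + 150))/23110 = (4*150*176)*(1/23110) = 105600*(1/23110) = 10560/2311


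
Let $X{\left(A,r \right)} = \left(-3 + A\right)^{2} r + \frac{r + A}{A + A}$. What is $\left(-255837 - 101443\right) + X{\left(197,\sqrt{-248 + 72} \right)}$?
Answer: $- \frac{714559}{2} + \frac{29657170 i \sqrt{11}}{197} \approx -3.5728 \cdot 10^{5} + 4.993 \cdot 10^{5} i$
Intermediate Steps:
$X{\left(A,r \right)} = r \left(-3 + A\right)^{2} + \frac{A + r}{2 A}$
$\left(-255837 - 101443\right) + X{\left(197,\sqrt{-248 + 72} \right)} = \left(-255837 - 101443\right) + \left(\frac{1}{2} + \sqrt{-248 + 72} \left(-3 + 197\right)^{2} + \frac{\sqrt{-248 + 72}}{2 \cdot 197}\right) = -357280 + \left(\frac{1}{2} + \sqrt{-176} \cdot 194^{2} + \frac{1}{2} \sqrt{-176} \cdot \frac{1}{197}\right) = -357280 + \left(\frac{1}{2} + 4 i \sqrt{11} \cdot 37636 + \frac{1}{2} \cdot 4 i \sqrt{11} \cdot \frac{1}{197}\right) = -357280 + \left(\frac{1}{2} + 150544 i \sqrt{11} + \frac{2 i \sqrt{11}}{197}\right) = -357280 + \left(\frac{1}{2} + \frac{29657170 i \sqrt{11}}{197}\right) = - \frac{714559}{2} + \frac{29657170 i \sqrt{11}}{197}$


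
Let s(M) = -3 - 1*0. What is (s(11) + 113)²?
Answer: 12100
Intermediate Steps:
s(M) = -3 (s(M) = -3 + 0 = -3)
(s(11) + 113)² = (-3 + 113)² = 110² = 12100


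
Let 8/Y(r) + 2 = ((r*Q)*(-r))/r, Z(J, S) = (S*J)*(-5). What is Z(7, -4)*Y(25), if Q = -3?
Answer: 1120/73 ≈ 15.342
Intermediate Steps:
Z(J, S) = -5*J*S (Z(J, S) = (J*S)*(-5) = -5*J*S)
Y(r) = 8/(-2 + 3*r) (Y(r) = 8/(-2 + ((r*(-3))*(-r))/r) = 8/(-2 + ((-3*r)*(-r))/r) = 8/(-2 + (3*r²)/r) = 8/(-2 + 3*r))
Z(7, -4)*Y(25) = (-5*7*(-4))*(8/(-2 + 3*25)) = 140*(8/(-2 + 75)) = 140*(8/73) = 1120/73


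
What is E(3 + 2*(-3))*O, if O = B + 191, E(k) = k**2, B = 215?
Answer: 3654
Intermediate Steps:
O = 406 (O = 215 + 191 = 406)
E(3 + 2*(-3))*O = (3 + 2*(-3))**2*406 = (3 - 6)**2*406 = (-3)**2*406 = 9*406 = 3654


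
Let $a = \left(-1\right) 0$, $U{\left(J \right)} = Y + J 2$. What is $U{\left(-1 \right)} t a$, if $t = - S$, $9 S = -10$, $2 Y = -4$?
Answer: $0$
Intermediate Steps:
$Y = -2$ ($Y = \frac{1}{2} \left(-4\right) = -2$)
$S = - \frac{10}{9}$ ($S = \frac{1}{9} \left(-10\right) = - \frac{10}{9} \approx -1.1111$)
$U{\left(J \right)} = -2 + 2 J$ ($U{\left(J \right)} = -2 + J 2 = -2 + 2 J$)
$a = 0$
$t = \frac{10}{9}$ ($t = \left(-1\right) \left(- \frac{10}{9}\right) = \frac{10}{9} \approx 1.1111$)
$U{\left(-1 \right)} t a = \left(-2 + 2 \left(-1\right)\right) \frac{10}{9} \cdot 0 = \left(-2 - 2\right) \frac{10}{9} \cdot 0 = \left(-4\right) \frac{10}{9} \cdot 0 = \left(- \frac{40}{9}\right) 0 = 0$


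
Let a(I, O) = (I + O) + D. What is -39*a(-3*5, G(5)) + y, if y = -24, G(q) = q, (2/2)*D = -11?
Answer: 795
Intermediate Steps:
D = -11
a(I, O) = -11 + I + O (a(I, O) = (I + O) - 11 = -11 + I + O)
-39*a(-3*5, G(5)) + y = -39*(-11 - 3*5 + 5) - 24 = -39*(-11 - 15 + 5) - 24 = -39*(-21) - 24 = 819 - 24 = 795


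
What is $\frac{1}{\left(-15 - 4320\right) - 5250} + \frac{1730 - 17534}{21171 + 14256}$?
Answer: $- \frac{50505589}{113189265} \approx -0.4462$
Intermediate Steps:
$\frac{1}{\left(-15 - 4320\right) - 5250} + \frac{1730 - 17534}{21171 + 14256} = \frac{1}{\left(-15 - 4320\right) - 5250} - \frac{15804}{35427} = \frac{1}{-4335 - 5250} - \frac{5268}{11809} = \frac{1}{-9585} - \frac{5268}{11809} = - \frac{1}{9585} - \frac{5268}{11809} = - \frac{50505589}{113189265}$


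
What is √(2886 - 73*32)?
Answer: 5*√22 ≈ 23.452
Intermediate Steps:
√(2886 - 73*32) = √(2886 - 2336) = √550 = 5*√22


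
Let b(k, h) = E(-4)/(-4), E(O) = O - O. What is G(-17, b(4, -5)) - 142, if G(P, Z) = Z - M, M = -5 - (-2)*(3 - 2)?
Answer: -139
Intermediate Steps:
E(O) = 0
b(k, h) = 0 (b(k, h) = 0/(-4) = 0*(-¼) = 0)
M = -3 (M = -5 - (-2) = -5 - 1*(-2) = -5 + 2 = -3)
G(P, Z) = 3 + Z (G(P, Z) = Z - 1*(-3) = Z + 3 = 3 + Z)
G(-17, b(4, -5)) - 142 = (3 + 0) - 142 = 3 - 142 = -139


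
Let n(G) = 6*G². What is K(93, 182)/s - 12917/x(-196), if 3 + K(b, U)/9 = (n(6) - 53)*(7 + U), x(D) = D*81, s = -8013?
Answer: -1432631605/42404796 ≈ -33.785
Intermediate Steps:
x(D) = 81*D
K(b, U) = 10242 + 1467*U (K(b, U) = -27 + 9*((6*6² - 53)*(7 + U)) = -27 + 9*((6*36 - 53)*(7 + U)) = -27 + 9*((216 - 53)*(7 + U)) = -27 + 9*(163*(7 + U)) = -27 + 9*(1141 + 163*U) = -27 + (10269 + 1467*U) = 10242 + 1467*U)
K(93, 182)/s - 12917/x(-196) = (10242 + 1467*182)/(-8013) - 12917/(81*(-196)) = (10242 + 266994)*(-1/8013) - 12917/(-15876) = 277236*(-1/8013) - 12917*(-1/15876) = -92412/2671 + 12917/15876 = -1432631605/42404796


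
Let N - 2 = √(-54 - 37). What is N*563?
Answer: 1126 + 563*I*√91 ≈ 1126.0 + 5370.7*I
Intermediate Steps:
N = 2 + I*√91 (N = 2 + √(-54 - 37) = 2 + √(-91) = 2 + I*√91 ≈ 2.0 + 9.5394*I)
N*563 = (2 + I*√91)*563 = 1126 + 563*I*√91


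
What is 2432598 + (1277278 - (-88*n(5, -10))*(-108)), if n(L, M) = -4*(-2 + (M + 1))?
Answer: 3291700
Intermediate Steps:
n(L, M) = 4 - 4*M (n(L, M) = -4*(-2 + (1 + M)) = -4*(-1 + M) = 4 - 4*M)
2432598 + (1277278 - (-88*n(5, -10))*(-108)) = 2432598 + (1277278 - (-88*(4 - 4*(-10)))*(-108)) = 2432598 + (1277278 - (-88*(4 + 40))*(-108)) = 2432598 + (1277278 - (-88*44)*(-108)) = 2432598 + (1277278 - (-3872)*(-108)) = 2432598 + (1277278 - 1*418176) = 2432598 + (1277278 - 418176) = 2432598 + 859102 = 3291700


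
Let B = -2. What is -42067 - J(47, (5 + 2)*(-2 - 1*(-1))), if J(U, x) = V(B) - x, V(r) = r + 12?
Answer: -42084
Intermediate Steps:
V(r) = 12 + r
J(U, x) = 10 - x (J(U, x) = (12 - 2) - x = 10 - x)
-42067 - J(47, (5 + 2)*(-2 - 1*(-1))) = -42067 - (10 - (5 + 2)*(-2 - 1*(-1))) = -42067 - (10 - 7*(-2 + 1)) = -42067 - (10 - 7*(-1)) = -42067 - (10 - 1*(-7)) = -42067 - (10 + 7) = -42067 - 1*17 = -42067 - 17 = -42084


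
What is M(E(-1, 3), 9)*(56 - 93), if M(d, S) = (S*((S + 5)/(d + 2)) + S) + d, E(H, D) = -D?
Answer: 4440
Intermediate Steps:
M(d, S) = S + d + S*(5 + S)/(2 + d) (M(d, S) = (S*((5 + S)/(2 + d)) + S) + d = (S*(5 + S)/(2 + d) + S) + d = (S + S*(5 + S)/(2 + d)) + d = S + d + S*(5 + S)/(2 + d))
M(E(-1, 3), 9)*(56 - 93) = ((9² + (-1*3)² + 2*(-1*3) + 7*9 + 9*(-1*3))/(2 - 1*3))*(56 - 93) = ((81 + (-3)² + 2*(-3) + 63 + 9*(-3))/(2 - 3))*(-37) = ((81 + 9 - 6 + 63 - 27)/(-1))*(-37) = -1*120*(-37) = -120*(-37) = 4440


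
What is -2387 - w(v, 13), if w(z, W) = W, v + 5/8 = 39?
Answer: -2400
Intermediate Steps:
v = 307/8 (v = -5/8 + 39 = 307/8 ≈ 38.375)
-2387 - w(v, 13) = -2387 - 1*13 = -2387 - 13 = -2400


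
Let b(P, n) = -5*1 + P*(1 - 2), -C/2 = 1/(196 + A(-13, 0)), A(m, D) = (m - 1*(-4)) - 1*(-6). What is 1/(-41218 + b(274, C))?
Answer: -1/41497 ≈ -2.4098e-5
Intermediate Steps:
A(m, D) = 10 + m (A(m, D) = (m + 4) + 6 = (4 + m) + 6 = 10 + m)
C = -2/193 (C = -2/(196 + (10 - 13)) = -2/(196 - 3) = -2/193 ≈ -0.010363)
b(P, n) = -5 - P (b(P, n) = -5 + P*(-1) = -5 - P)
1/(-41218 + b(274, C)) = 1/(-41218 + (-5 - 1*274)) = 1/(-41218 + (-5 - 274)) = 1/(-41218 - 279) = 1/(-41497) = -1/41497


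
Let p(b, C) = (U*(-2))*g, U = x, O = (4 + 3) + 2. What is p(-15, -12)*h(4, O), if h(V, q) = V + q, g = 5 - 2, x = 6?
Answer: -468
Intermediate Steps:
O = 9 (O = 7 + 2 = 9)
g = 3
U = 6
p(b, C) = -36 (p(b, C) = (6*(-2))*3 = -12*3 = -36)
p(-15, -12)*h(4, O) = -36*(4 + 9) = -36*13 = -468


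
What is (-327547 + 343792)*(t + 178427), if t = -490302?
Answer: -5066409375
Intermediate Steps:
(-327547 + 343792)*(t + 178427) = (-327547 + 343792)*(-490302 + 178427) = 16245*(-311875) = -5066409375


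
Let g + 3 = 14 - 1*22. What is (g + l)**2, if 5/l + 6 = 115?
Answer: 1425636/11881 ≈ 119.99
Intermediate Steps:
l = 5/109 (l = 5/(-6 + 115) = 5/109 ≈ 0.045872)
g = -11 (g = -3 + (14 - 1*22) = -3 + (14 - 22) = -3 - 8 = -11)
(g + l)**2 = (-11 + 5/109)**2 = (-1194/109)**2 = 1425636/11881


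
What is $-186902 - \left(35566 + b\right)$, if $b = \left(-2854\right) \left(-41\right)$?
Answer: $-339482$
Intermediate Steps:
$b = 117014$
$-186902 - \left(35566 + b\right) = -186902 - 152580 = -339482$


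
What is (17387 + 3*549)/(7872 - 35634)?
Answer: -9517/13881 ≈ -0.68561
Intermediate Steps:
(17387 + 3*549)/(7872 - 35634) = (17387 + 1647)/(-27762) = 19034*(-1/27762) = -9517/13881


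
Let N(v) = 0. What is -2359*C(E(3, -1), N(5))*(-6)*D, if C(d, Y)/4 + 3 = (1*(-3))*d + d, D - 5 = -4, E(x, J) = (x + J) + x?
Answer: -736008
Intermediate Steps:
E(x, J) = J + 2*x (E(x, J) = (J + x) + x = J + 2*x)
D = 1 (D = 5 - 4 = 1)
C(d, Y) = -12 - 8*d (C(d, Y) = -12 + 4*((1*(-3))*d + d) = -12 + 4*(-3*d + d) = -12 + 4*(-2*d) = -12 - 8*d)
-2359*C(E(3, -1), N(5))*(-6)*D = -2359*(-12 - 8*(-1 + 2*3))*(-6) = -2359*(-12 - 8*(-1 + 6))*(-6) = -2359*(-12 - 8*5)*(-6) = -2359*(-12 - 40)*(-6) = -2359*(-52*(-6)) = -736008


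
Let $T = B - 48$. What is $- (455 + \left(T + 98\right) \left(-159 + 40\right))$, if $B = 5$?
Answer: $6090$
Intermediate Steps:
$T = -43$ ($T = 5 - 48 = -43$)
$- (455 + \left(T + 98\right) \left(-159 + 40\right)) = - (455 + \left(-43 + 98\right) \left(-159 + 40\right)) = - (455 + 55 \left(-119\right)) = - (455 - 6545) = \left(-1\right) \left(-6090\right) = 6090$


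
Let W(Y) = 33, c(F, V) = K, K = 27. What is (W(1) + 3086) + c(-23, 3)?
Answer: 3146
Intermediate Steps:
c(F, V) = 27
(W(1) + 3086) + c(-23, 3) = (33 + 3086) + 27 = 3119 + 27 = 3146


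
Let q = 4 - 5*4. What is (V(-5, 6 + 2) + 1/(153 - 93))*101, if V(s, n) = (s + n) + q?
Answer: -78679/60 ≈ -1311.3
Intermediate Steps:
q = -16 (q = 4 - 20 = -16)
V(s, n) = -16 + n + s (V(s, n) = (s + n) - 16 = (n + s) - 16 = -16 + n + s)
(V(-5, 6 + 2) + 1/(153 - 93))*101 = ((-16 + (6 + 2) - 5) + 1/(153 - 93))*101 = ((-16 + 8 - 5) + 1/60)*101 = (-13 + 1/60)*101 = -779/60*101 = -78679/60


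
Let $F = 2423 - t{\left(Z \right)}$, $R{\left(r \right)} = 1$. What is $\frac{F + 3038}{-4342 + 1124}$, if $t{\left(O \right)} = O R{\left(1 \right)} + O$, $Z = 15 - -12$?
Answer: $- \frac{5407}{3218} \approx -1.6802$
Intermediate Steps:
$Z = 27$ ($Z = 15 + 12 = 27$)
$t{\left(O \right)} = 2 O$ ($t{\left(O \right)} = O 1 + O = O + O = 2 O$)
$F = 2369$ ($F = 2423 - 2 \cdot 27 = 2423 - 54 = 2369$)
$\frac{F + 3038}{-4342 + 1124} = \frac{2369 + 3038}{-4342 + 1124} = \frac{5407}{-3218} = 5407 \left(- \frac{1}{3218}\right) = - \frac{5407}{3218}$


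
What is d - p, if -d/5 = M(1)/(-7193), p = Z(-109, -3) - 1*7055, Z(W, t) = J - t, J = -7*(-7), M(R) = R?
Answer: 50372584/7193 ≈ 7003.0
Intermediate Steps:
J = 49
Z(W, t) = 49 - t
p = -7003 (p = (49 - 1*(-3)) - 1*7055 = (49 + 3) - 7055 = 52 - 7055 = -7003)
d = 5/7193 (d = -5/(-7193) = -5*(-1)/7193 = -5*(-1/7193) = 5/7193 ≈ 0.00069512)
d - p = 5/7193 - 1*(-7003) = 5/7193 + 7003 = 50372584/7193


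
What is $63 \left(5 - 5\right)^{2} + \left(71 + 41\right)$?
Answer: $112$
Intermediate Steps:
$63 \left(5 - 5\right)^{2} + \left(71 + 41\right) = 63 \cdot 0^{2} + 112 = 63 \cdot 0 + 112 = 0 + 112 = 112$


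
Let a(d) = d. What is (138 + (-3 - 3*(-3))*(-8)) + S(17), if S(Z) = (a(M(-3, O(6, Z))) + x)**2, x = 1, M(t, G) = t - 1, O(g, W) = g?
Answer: 99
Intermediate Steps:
M(t, G) = -1 + t
S(Z) = 9 (S(Z) = ((-1 - 3) + 1)**2 = (-4 + 1)**2 = (-3)**2 = 9)
(138 + (-3 - 3*(-3))*(-8)) + S(17) = (138 + (-3 - 3*(-3))*(-8)) + 9 = (138 + (-3 + 9)*(-8)) + 9 = (138 + 6*(-8)) + 9 = (138 - 48) + 9 = 90 + 9 = 99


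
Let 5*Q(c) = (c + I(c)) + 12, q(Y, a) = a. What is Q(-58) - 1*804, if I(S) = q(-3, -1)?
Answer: -4067/5 ≈ -813.40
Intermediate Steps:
I(S) = -1
Q(c) = 11/5 + c/5 (Q(c) = ((c - 1) + 12)/5 = ((-1 + c) + 12)/5 = (11 + c)/5 = 11/5 + c/5)
Q(-58) - 1*804 = (11/5 + (⅕)*(-58)) - 1*804 = (11/5 - 58/5) - 804 = -47/5 - 804 = -4067/5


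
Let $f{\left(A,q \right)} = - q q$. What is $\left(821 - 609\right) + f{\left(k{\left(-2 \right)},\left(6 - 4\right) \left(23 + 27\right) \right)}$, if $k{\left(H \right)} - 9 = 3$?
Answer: $-9788$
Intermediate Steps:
$k{\left(H \right)} = 12$ ($k{\left(H \right)} = 9 + 3 = 12$)
$f{\left(A,q \right)} = - q^{2}$
$\left(821 - 609\right) + f{\left(k{\left(-2 \right)},\left(6 - 4\right) \left(23 + 27\right) \right)} = \left(821 - 609\right) - \left(\left(6 - 4\right) \left(23 + 27\right)\right)^{2} = 212 - \left(2 \cdot 50\right)^{2} = 212 - 100^{2} = 212 - 10000 = -9788$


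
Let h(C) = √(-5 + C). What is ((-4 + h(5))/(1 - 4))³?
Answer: 64/27 ≈ 2.3704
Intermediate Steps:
((-4 + h(5))/(1 - 4))³ = ((-4 + √(-5 + 5))/(1 - 4))³ = ((-4 + √0)/(-3))³ = (-(-4 + 0)/3)³ = (-⅓*(-4))³ = (4/3)³ = 64/27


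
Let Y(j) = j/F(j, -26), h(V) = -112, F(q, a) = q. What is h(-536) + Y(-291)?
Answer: -111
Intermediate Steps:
Y(j) = 1 (Y(j) = j/j = 1)
h(-536) + Y(-291) = -112 + 1 = -111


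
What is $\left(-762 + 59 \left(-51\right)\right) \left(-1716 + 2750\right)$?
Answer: $-3899214$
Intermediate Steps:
$\left(-762 + 59 \left(-51\right)\right) \left(-1716 + 2750\right) = \left(-762 - 3009\right) 1034 = \left(-3771\right) 1034 = -3899214$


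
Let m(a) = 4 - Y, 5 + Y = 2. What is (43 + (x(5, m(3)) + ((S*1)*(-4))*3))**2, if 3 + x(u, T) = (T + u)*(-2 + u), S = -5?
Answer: 18496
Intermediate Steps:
Y = -3 (Y = -5 + 2 = -3)
m(a) = 7 (m(a) = 4 - 1*(-3) = 4 + 3 = 7)
x(u, T) = -3 + (-2 + u)*(T + u) (x(u, T) = -3 + (T + u)*(-2 + u) = -3 + (-2 + u)*(T + u))
(43 + (x(5, m(3)) + ((S*1)*(-4))*3))**2 = (43 + ((-3 + 5**2 - 2*7 - 2*5 + 7*5) + (-5*1*(-4))*3))**2 = (43 + ((-3 + 25 - 14 - 10 + 35) - 5*(-4)*3))**2 = (43 + (33 + 20*3))**2 = (43 + (33 + 60))**2 = (43 + 93)**2 = 136**2 = 18496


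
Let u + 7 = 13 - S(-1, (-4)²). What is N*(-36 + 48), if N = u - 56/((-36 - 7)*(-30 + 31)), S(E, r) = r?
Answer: -4488/43 ≈ -104.37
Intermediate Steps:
u = -10 (u = -7 + (13 - 1*(-4)²) = -7 + (13 - 1*16) = -7 + (13 - 16) = -7 - 3 = -10)
N = -374/43 (N = -10 - 56/((-36 - 7)*(-30 + 31)) = -10 - 56/((-43*1)) = -10 - 56/(-43) = -10 - 56*(-1)/43 = -10 - 1*(-56/43) = -10 + 56/43 = -374/43 ≈ -8.6977)
N*(-36 + 48) = -374*(-36 + 48)/43 = -374/43*12 = -4488/43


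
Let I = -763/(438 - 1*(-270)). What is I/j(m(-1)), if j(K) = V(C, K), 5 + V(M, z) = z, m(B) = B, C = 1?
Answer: 763/4248 ≈ 0.17961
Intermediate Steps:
V(M, z) = -5 + z
I = -763/708 (I = -763/(438 + 270) = -763/708 ≈ -1.0777)
j(K) = -5 + K
I/j(m(-1)) = -763/(708*(-5 - 1)) = -763/708/(-6) = -763/708*(-1/6) = 763/4248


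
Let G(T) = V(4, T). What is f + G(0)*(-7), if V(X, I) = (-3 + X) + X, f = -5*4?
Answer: -55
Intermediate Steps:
f = -20
V(X, I) = -3 + 2*X
G(T) = 5 (G(T) = -3 + 2*4 = -3 + 8 = 5)
f + G(0)*(-7) = -20 + 5*(-7) = -20 - 35 = -55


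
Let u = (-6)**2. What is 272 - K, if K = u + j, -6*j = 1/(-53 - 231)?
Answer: 402143/1704 ≈ 236.00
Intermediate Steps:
j = 1/1704 (j = -1/(6*(-53 - 231)) = -1/6/(-284) = -1/6*(-1/284) = 1/1704 ≈ 0.00058685)
u = 36
K = 61345/1704 (K = 36 + 1/1704 = 61345/1704 ≈ 36.001)
272 - K = 272 - 1*61345/1704 = 272 - 61345/1704 = 402143/1704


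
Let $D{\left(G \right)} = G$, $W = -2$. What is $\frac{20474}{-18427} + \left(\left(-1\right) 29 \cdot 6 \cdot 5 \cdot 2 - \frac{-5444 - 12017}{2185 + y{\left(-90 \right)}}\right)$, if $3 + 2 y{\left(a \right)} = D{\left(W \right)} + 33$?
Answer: $- \frac{70229761499}{40520973} \approx -1733.2$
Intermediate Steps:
$y{\left(a \right)} = 14$ ($y{\left(a \right)} = - \frac{3}{2} + \frac{-2 + 33}{2} = - \frac{3}{2} + \frac{1}{2} \cdot 31 = - \frac{3}{2} + \frac{31}{2} = 14$)
$\frac{20474}{-18427} + \left(\left(-1\right) 29 \cdot 6 \cdot 5 \cdot 2 - \frac{-5444 - 12017}{2185 + y{\left(-90 \right)}}\right) = \frac{20474}{-18427} - \left(\frac{-5444 - 12017}{2185 + 14} - \left(-1\right) 29 \cdot 6 \cdot 5 \cdot 2\right) = 20474 \left(- \frac{1}{18427}\right) - \left(- \frac{17461}{2199} + 29 \cdot 30 \cdot 2\right) = - \frac{20474}{18427} - \left(1740 - \frac{17461}{2199}\right) = - \frac{20474}{18427} - \frac{3808799}{2199} = - \frac{70229761499}{40520973}$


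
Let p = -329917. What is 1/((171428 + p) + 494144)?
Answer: 1/335655 ≈ 2.9792e-6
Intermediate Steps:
1/((171428 + p) + 494144) = 1/((171428 - 329917) + 494144) = 1/(-158489 + 494144) = 1/335655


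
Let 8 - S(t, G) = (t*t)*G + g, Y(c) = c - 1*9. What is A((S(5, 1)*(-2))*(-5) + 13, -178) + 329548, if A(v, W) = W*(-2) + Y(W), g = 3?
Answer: 329717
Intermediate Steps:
Y(c) = -9 + c (Y(c) = c - 9 = -9 + c)
S(t, G) = 5 - G*t² (S(t, G) = 8 - ((t*t)*G + 3) = 8 - (t²*G + 3) = 8 - (G*t² + 3) = 8 - (3 + G*t²) = 8 + (-3 - G*t²) = 5 - G*t²)
A(v, W) = -9 - W (A(v, W) = W*(-2) + (-9 + W) = -2*W + (-9 + W) = -9 - W)
A((S(5, 1)*(-2))*(-5) + 13, -178) + 329548 = (-9 - 1*(-178)) + 329548 = (-9 + 178) + 329548 = 169 + 329548 = 329717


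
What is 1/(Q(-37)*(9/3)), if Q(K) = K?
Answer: -1/111 ≈ -0.0090090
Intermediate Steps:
1/(Q(-37)*(9/3)) = 1/(-333/3) = 1/(-37*3) = 1/(-111) = -1/111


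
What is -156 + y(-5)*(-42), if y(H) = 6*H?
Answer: 1104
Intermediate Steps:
-156 + y(-5)*(-42) = -156 + (6*(-5))*(-42) = -156 - 30*(-42) = -156 + 1260 = 1104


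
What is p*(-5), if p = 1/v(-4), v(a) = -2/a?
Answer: -10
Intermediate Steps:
p = 2 (p = 1/(-2/(-4)) = 1/(-2*(-1/4)) = 1/(1/2) = 2)
p*(-5) = 2*(-5) = -10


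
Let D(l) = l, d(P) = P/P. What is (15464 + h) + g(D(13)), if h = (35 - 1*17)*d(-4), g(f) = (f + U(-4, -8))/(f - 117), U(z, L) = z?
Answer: 1610119/104 ≈ 15482.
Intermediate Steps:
d(P) = 1
g(f) = (-4 + f)/(-117 + f) (g(f) = (f - 4)/(f - 117) = (-4 + f)/(-117 + f))
h = 18 (h = (35 - 1*17)*1 = (35 - 17)*1 = 18*1 = 18)
(15464 + h) + g(D(13)) = (15464 + 18) + (-4 + 13)/(-117 + 13) = 15482 + 9/(-104) = 15482 - 1/104*9 = 15482 - 9/104 = 1610119/104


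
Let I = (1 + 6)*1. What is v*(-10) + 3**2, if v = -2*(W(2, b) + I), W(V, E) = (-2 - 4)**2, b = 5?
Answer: 869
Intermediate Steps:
W(V, E) = 36 (W(V, E) = (-6)**2 = 36)
I = 7 (I = 7*1 = 7)
v = -86 (v = -2*(36 + 7) = -2*43 = -86)
v*(-10) + 3**2 = -86*(-10) + 3**2 = 860 + 9 = 869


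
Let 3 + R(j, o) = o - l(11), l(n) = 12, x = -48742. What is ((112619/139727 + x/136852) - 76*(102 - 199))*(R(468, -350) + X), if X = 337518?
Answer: 23765138069731507513/9560959702 ≈ 2.4856e+9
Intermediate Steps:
R(j, o) = -15 + o (R(j, o) = -3 + (o - 1*12) = -3 + (o - 12) = -3 + (-12 + o) = -15 + o)
((112619/139727 + x/136852) - 76*(102 - 199))*(R(468, -350) + X) = ((112619/139727 - 48742/136852) - 76*(102 - 199))*((-15 - 350) + 337518) = ((112619*(1/139727) - 48742*1/136852) - 76*(-97))*(-365 + 337518) = ((112619/139727 - 24371/68426) + 7372)*337153 = (4300780977/9560959702 + 7372)*337153 = (70487695704121/9560959702)*337153 = 23765138069731507513/9560959702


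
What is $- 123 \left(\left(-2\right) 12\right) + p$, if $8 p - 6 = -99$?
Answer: $\frac{23523}{8} \approx 2940.4$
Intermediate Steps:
$p = - \frac{93}{8}$ ($p = \frac{3}{4} + \frac{1}{8} \left(-99\right) = \frac{3}{4} - \frac{99}{8} = - \frac{93}{8} \approx -11.625$)
$- 123 \left(\left(-2\right) 12\right) + p = - 123 \left(\left(-2\right) 12\right) - \frac{93}{8} = \left(-123\right) \left(-24\right) - \frac{93}{8} = 2952 - \frac{93}{8} = \frac{23523}{8}$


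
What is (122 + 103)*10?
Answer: 2250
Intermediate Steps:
(122 + 103)*10 = 225*10 = 2250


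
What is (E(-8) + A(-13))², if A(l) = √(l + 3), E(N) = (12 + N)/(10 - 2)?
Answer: -39/4 + I*√10 ≈ -9.75 + 3.1623*I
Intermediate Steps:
E(N) = 3/2 + N/8 (E(N) = (12 + N)/8 = (12 + N)*(⅛) = 3/2 + N/8)
A(l) = √(3 + l)
(E(-8) + A(-13))² = ((3/2 + (⅛)*(-8)) + √(3 - 13))² = ((3/2 - 1) + √(-10))² = (½ + I*√10)²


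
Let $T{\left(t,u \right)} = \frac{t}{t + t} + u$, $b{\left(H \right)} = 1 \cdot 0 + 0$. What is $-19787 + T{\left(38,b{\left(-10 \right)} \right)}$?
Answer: $- \frac{39573}{2} \approx -19787.0$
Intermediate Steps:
$b{\left(H \right)} = 0$ ($b{\left(H \right)} = 0 + 0 = 0$)
$T{\left(t,u \right)} = \frac{1}{2} + u$ ($T{\left(t,u \right)} = \frac{t}{2 t} + u = \frac{1}{2 t} t + u = \frac{1}{2} + u$)
$-19787 + T{\left(38,b{\left(-10 \right)} \right)} = -19787 + \left(\frac{1}{2} + 0\right) = -19787 + \frac{1}{2} = - \frac{39573}{2}$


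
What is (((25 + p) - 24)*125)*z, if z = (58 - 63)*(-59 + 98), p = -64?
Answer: 1535625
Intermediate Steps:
z = -195 (z = -5*39 = -195)
(((25 + p) - 24)*125)*z = (((25 - 64) - 24)*125)*(-195) = ((-39 - 24)*125)*(-195) = -63*125*(-195) = -7875*(-195) = 1535625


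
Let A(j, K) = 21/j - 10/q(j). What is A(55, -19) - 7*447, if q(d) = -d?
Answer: -172064/55 ≈ -3128.4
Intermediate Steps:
A(j, K) = 31/j (A(j, K) = 21/j - 10*(-1/j) = 21/j - (-10)/j = 21/j + 10/j = 31/j)
A(55, -19) - 7*447 = 31/55 - 7*447 = 31*(1/55) - 1*3129 = 31/55 - 3129 = -172064/55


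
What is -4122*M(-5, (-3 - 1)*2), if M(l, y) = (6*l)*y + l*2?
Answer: -948060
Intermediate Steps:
M(l, y) = 2*l + 6*l*y (M(l, y) = 6*l*y + 2*l = 2*l + 6*l*y)
-4122*M(-5, (-3 - 1)*2) = -8244*(-5)*(1 + 3*((-3 - 1)*2)) = -8244*(-5)*(1 + 3*(-4*2)) = -8244*(-5)*(1 + 3*(-8)) = -8244*(-5)*(1 - 24) = -8244*(-5)*(-23) = -4122*230 = -948060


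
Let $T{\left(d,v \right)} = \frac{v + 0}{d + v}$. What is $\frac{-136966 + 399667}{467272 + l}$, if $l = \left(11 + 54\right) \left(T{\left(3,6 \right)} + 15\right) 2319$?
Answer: $\frac{87567}{942929} \approx 0.092867$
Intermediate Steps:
$T{\left(d,v \right)} = \frac{v}{d + v}$
$l = 2361515$ ($l = \left(11 + 54\right) \left(\frac{6}{3 + 6} + 15\right) 2319 = 65 \left(\frac{6}{9} + 15\right) 2319 = 65 \left(6 \cdot \frac{1}{9} + 15\right) 2319 = 65 \left(\frac{2}{3} + 15\right) 2319 = 65 \cdot \frac{47}{3} \cdot 2319 = \frac{3055}{3} \cdot 2319 = 2361515$)
$\frac{-136966 + 399667}{467272 + l} = \frac{-136966 + 399667}{467272 + 2361515} = \frac{262701}{2828787} = 262701 \cdot \frac{1}{2828787} = \frac{87567}{942929}$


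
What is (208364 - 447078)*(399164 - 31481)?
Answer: -87771079662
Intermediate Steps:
(208364 - 447078)*(399164 - 31481) = -238714*367683 = -87771079662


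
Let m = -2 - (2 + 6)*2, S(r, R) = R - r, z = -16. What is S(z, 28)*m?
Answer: -792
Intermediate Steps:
m = -18 (m = -2 - 8*2 = -2 - 1*16 = -2 - 16 = -18)
S(z, 28)*m = (28 - 1*(-16))*(-18) = (28 + 16)*(-18) = 44*(-18) = -792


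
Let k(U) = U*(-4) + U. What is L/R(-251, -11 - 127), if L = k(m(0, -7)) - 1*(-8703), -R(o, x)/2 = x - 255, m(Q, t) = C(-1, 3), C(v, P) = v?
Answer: 1451/131 ≈ 11.076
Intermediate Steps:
m(Q, t) = -1
k(U) = -3*U (k(U) = -4*U + U = -3*U)
R(o, x) = 510 - 2*x (R(o, x) = -2*(x - 255) = -2*(-255 + x) = 510 - 2*x)
L = 8706 (L = -3*(-1) - 1*(-8703) = 3 + 8703 = 8706)
L/R(-251, -11 - 127) = 8706/(510 - 2*(-11 - 127)) = 8706/(510 - 2*(-138)) = 8706/(510 + 276) = 8706/786 = 8706*(1/786) = 1451/131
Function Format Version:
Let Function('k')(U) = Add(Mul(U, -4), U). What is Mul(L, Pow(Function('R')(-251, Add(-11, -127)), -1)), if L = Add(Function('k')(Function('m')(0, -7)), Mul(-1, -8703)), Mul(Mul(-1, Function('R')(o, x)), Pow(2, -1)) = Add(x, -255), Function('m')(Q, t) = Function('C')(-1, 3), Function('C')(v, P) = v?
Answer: Rational(1451, 131) ≈ 11.076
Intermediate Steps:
Function('m')(Q, t) = -1
Function('k')(U) = Mul(-3, U) (Function('k')(U) = Add(Mul(-4, U), U) = Mul(-3, U))
Function('R')(o, x) = Add(510, Mul(-2, x)) (Function('R')(o, x) = Mul(-2, Add(x, -255)) = Mul(-2, Add(-255, x)) = Add(510, Mul(-2, x)))
L = 8706 (L = Add(Mul(-3, -1), Mul(-1, -8703)) = Add(3, 8703) = 8706)
Mul(L, Pow(Function('R')(-251, Add(-11, -127)), -1)) = Mul(8706, Pow(Add(510, Mul(-2, Add(-11, -127))), -1)) = Mul(8706, Pow(Add(510, Mul(-2, -138)), -1)) = Mul(8706, Pow(Add(510, 276), -1)) = Mul(8706, Pow(786, -1)) = Mul(8706, Rational(1, 786)) = Rational(1451, 131)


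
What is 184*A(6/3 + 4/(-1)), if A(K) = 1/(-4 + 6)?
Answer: 92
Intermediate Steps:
A(K) = ½ (A(K) = 1/2 = ½)
184*A(6/3 + 4/(-1)) = 184*(½) = 92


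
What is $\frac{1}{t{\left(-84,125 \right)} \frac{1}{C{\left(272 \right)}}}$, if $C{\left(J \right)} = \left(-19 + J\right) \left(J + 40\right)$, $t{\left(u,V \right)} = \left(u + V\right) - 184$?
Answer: $-552$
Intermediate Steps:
$t{\left(u,V \right)} = -184 + V + u$ ($t{\left(u,V \right)} = \left(V + u\right) - 184 = -184 + V + u$)
$C{\left(J \right)} = \left(-19 + J\right) \left(40 + J\right)$
$\frac{1}{t{\left(-84,125 \right)} \frac{1}{C{\left(272 \right)}}} = \frac{1}{\left(-184 + 125 - 84\right) \frac{1}{-760 + 272^{2} + 21 \cdot 272}} = \frac{1}{\left(-143\right) \frac{1}{-760 + 73984 + 5712}} = \frac{1}{\left(-143\right) \frac{1}{78936}} = \frac{1}{- \frac{1}{552}} = -552$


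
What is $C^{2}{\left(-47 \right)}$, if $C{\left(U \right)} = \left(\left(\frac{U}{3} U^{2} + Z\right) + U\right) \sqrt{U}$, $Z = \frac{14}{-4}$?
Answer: $- \frac{2032410970247}{36} \approx -5.6456 \cdot 10^{10}$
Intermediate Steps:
$Z = - \frac{7}{2}$ ($Z = 14 \left(- \frac{1}{4}\right) = - \frac{7}{2} \approx -3.5$)
$C{\left(U \right)} = \sqrt{U} \left(- \frac{7}{2} + U + \frac{U^{3}}{3}\right)$ ($C{\left(U \right)} = \left(\left(\frac{U}{3} U^{2} - \frac{7}{2}\right) + U\right) \sqrt{U} = \left(\left(\frac{U^{3}}{3} - \frac{7}{2}\right) + U\right) \sqrt{U} = \left(\left(- \frac{7}{2} + \frac{U^{3}}{3}\right) + U\right) \sqrt{U} = \left(- \frac{7}{2} + U + \frac{U^{3}}{3}\right) \sqrt{U} = \sqrt{U} \left(- \frac{7}{2} + U + \frac{U^{3}}{3}\right)$)
$C^{2}{\left(-47 \right)} = \left(\sqrt{-47} \left(- \frac{7}{2} - 47 + \frac{\left(-47\right)^{3}}{3}\right)\right)^{2} = \left(i \sqrt{47} \left(- \frac{7}{2} - 47 + \frac{1}{3} \left(-103823\right)\right)\right)^{2} = \left(i \sqrt{47} \left(- \frac{7}{2} - 47 - \frac{103823}{3}\right)\right)^{2} = \left(i \sqrt{47} \left(- \frac{207949}{6}\right)\right)^{2} = \left(- \frac{207949 i \sqrt{47}}{6}\right)^{2} = - \frac{2032410970247}{36}$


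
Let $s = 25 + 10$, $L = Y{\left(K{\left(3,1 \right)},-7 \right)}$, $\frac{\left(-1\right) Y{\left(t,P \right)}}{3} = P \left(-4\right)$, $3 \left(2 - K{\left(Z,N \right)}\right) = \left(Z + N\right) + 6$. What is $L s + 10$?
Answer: $-2930$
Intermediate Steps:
$K{\left(Z,N \right)} = - \frac{N}{3} - \frac{Z}{3}$ ($K{\left(Z,N \right)} = 2 - \frac{\left(Z + N\right) + 6}{3} = 2 - \frac{\left(N + Z\right) + 6}{3} = 2 - \frac{6 + N + Z}{3} = 2 - \left(2 + \frac{N}{3} + \frac{Z}{3}\right) = - \frac{N}{3} - \frac{Z}{3}$)
$Y{\left(t,P \right)} = 12 P$ ($Y{\left(t,P \right)} = - 3 P \left(-4\right) = - 3 \left(- 4 P\right) = 12 P$)
$L = -84$ ($L = 12 \left(-7\right) = -84$)
$s = 35$
$L s + 10 = \left(-84\right) 35 + 10 = -2940 + 10 = -2930$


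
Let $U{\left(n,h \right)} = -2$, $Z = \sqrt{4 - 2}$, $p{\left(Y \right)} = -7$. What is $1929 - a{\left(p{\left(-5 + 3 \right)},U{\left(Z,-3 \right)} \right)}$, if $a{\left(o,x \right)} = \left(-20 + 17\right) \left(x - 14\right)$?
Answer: $1881$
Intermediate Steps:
$Z = \sqrt{2} \approx 1.4142$
$a{\left(o,x \right)} = 42 - 3 x$ ($a{\left(o,x \right)} = - 3 \left(-14 + x\right) = 42 - 3 x$)
$1929 - a{\left(p{\left(-5 + 3 \right)},U{\left(Z,-3 \right)} \right)} = 1929 - \left(42 - -6\right) = 1929 - \left(42 + 6\right) = 1929 - 48 = 1881$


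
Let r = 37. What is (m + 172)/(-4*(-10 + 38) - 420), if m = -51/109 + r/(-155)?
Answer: -1447001/4494070 ≈ -0.32198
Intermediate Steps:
m = -11938/16895 (m = -51/109 + 37/(-155) = -51*1/109 + 37*(-1/155) = -51/109 - 37/155 = -11938/16895 ≈ -0.70660)
(m + 172)/(-4*(-10 + 38) - 420) = (-11938/16895 + 172)/(-4*(-10 + 38) - 420) = 2894002/(16895*(-4*28 - 420)) = 2894002/(16895*(-112 - 420)) = (2894002/16895)/(-532) = (2894002/16895)*(-1/532) = -1447001/4494070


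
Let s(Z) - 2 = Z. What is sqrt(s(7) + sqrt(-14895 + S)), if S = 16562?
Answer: sqrt(9 + sqrt(1667)) ≈ 7.0590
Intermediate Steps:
s(Z) = 2 + Z
sqrt(s(7) + sqrt(-14895 + S)) = sqrt((2 + 7) + sqrt(-14895 + 16562)) = sqrt(9 + sqrt(1667))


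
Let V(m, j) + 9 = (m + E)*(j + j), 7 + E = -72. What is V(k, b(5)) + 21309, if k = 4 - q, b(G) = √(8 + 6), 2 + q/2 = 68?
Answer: 21300 - 414*√14 ≈ 19751.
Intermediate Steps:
q = 132 (q = -4 + 2*68 = -4 + 136 = 132)
E = -79 (E = -7 - 72 = -79)
b(G) = √14
k = -128 (k = 4 - 1*132 = 4 - 132 = -128)
V(m, j) = -9 + 2*j*(-79 + m) (V(m, j) = -9 + (m - 79)*(j + j) = -9 + (-79 + m)*(2*j) = -9 + 2*j*(-79 + m))
V(k, b(5)) + 21309 = (-9 - 158*√14 + 2*√14*(-128)) + 21309 = (-9 - 158*√14 - 256*√14) + 21309 = (-9 - 414*√14) + 21309 = 21300 - 414*√14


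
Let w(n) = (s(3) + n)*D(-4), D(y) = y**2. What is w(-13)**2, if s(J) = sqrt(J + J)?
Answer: 44800 - 6656*sqrt(6) ≈ 28496.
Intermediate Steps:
s(J) = sqrt(2)*sqrt(J) (s(J) = sqrt(2*J) = sqrt(2)*sqrt(J))
w(n) = 16*n + 16*sqrt(6) (w(n) = (sqrt(2)*sqrt(3) + n)*(-4)**2 = (sqrt(6) + n)*16 = (n + sqrt(6))*16 = 16*n + 16*sqrt(6))
w(-13)**2 = (16*(-13) + 16*sqrt(6))**2 = (-208 + 16*sqrt(6))**2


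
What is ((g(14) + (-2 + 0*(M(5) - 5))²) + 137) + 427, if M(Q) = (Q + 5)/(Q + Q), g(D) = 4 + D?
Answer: 586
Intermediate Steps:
M(Q) = (5 + Q)/(2*Q) (M(Q) = (5 + Q)/((2*Q)) = (5 + Q)*(1/(2*Q)) = (5 + Q)/(2*Q))
((g(14) + (-2 + 0*(M(5) - 5))²) + 137) + 427 = (((4 + 14) + (-2 + 0*((½)*(5 + 5)/5 - 5))²) + 137) + 427 = ((18 + (-2 + 0*((½)*(⅕)*10 - 5))²) + 137) + 427 = ((18 + (-2 + 0*(1 - 5))²) + 137) + 427 = ((18 + (-2 + 0*(-4))²) + 137) + 427 = ((18 + (-2 + 0)²) + 137) + 427 = ((18 + (-2)²) + 137) + 427 = ((18 + 4) + 137) + 427 = (22 + 137) + 427 = 159 + 427 = 586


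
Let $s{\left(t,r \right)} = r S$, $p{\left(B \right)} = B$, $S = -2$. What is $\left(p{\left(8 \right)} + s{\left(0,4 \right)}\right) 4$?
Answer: $0$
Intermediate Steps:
$s{\left(t,r \right)} = - 2 r$ ($s{\left(t,r \right)} = r \left(-2\right) = - 2 r$)
$\left(p{\left(8 \right)} + s{\left(0,4 \right)}\right) 4 = \left(8 - 8\right) 4 = 0 \cdot 4 = 0$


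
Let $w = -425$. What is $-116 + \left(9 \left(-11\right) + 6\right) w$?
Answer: $39409$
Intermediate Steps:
$-116 + \left(9 \left(-11\right) + 6\right) w = -116 + \left(9 \left(-11\right) + 6\right) \left(-425\right) = -116 + \left(-99 + 6\right) \left(-425\right) = -116 - -39525 = -116 + 39525 = 39409$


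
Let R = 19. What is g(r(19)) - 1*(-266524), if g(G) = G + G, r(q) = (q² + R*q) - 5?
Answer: 267958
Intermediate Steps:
r(q) = -5 + q² + 19*q (r(q) = (q² + 19*q) - 5 = -5 + q² + 19*q)
g(G) = 2*G
g(r(19)) - 1*(-266524) = 2*(-5 + 19² + 19*19) - 1*(-266524) = 2*(-5 + 361 + 361) + 266524 = 2*717 + 266524 = 1434 + 266524 = 267958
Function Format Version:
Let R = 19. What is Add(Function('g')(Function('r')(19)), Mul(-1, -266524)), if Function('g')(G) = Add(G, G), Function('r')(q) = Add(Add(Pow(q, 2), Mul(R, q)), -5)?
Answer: 267958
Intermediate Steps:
Function('r')(q) = Add(-5, Pow(q, 2), Mul(19, q)) (Function('r')(q) = Add(Add(Pow(q, 2), Mul(19, q)), -5) = Add(-5, Pow(q, 2), Mul(19, q)))
Function('g')(G) = Mul(2, G)
Add(Function('g')(Function('r')(19)), Mul(-1, -266524)) = Add(Mul(2, Add(-5, Pow(19, 2), Mul(19, 19))), Mul(-1, -266524)) = Add(Mul(2, Add(-5, 361, 361)), 266524) = Add(Mul(2, 717), 266524) = Add(1434, 266524) = 267958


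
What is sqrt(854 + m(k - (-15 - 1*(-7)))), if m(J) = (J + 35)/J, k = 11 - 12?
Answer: 2*sqrt(215) ≈ 29.326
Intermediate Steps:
k = -1
m(J) = (35 + J)/J
sqrt(854 + m(k - (-15 - 1*(-7)))) = sqrt(854 + (35 + (-1 - (-15 - 1*(-7))))/(-1 - (-15 - 1*(-7)))) = sqrt(854 + (35 + (-1 - (-15 + 7)))/(-1 - (-15 + 7))) = sqrt(854 + (35 + (-1 - 1*(-8)))/(-1 - 1*(-8))) = sqrt(854 + (35 + (-1 + 8))/(-1 + 8)) = sqrt(854 + (35 + 7)/7) = sqrt(854 + (1/7)*42) = sqrt(854 + 6) = sqrt(860) = 2*sqrt(215)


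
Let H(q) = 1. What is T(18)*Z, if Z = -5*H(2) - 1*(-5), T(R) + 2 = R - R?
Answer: 0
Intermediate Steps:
T(R) = -2 (T(R) = -2 + (R - R) = -2 + 0 = -2)
Z = 0 (Z = -5*1 - 1*(-5) = -5 + 5 = 0)
T(18)*Z = -2*0 = 0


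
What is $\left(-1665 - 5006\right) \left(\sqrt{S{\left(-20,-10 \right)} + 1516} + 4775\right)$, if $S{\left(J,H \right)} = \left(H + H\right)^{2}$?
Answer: $-31854025 - 13342 \sqrt{479} \approx -3.2146 \cdot 10^{7}$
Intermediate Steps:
$S{\left(J,H \right)} = 4 H^{2}$ ($S{\left(J,H \right)} = \left(2 H\right)^{2} = 4 H^{2}$)
$\left(-1665 - 5006\right) \left(\sqrt{S{\left(-20,-10 \right)} + 1516} + 4775\right) = \left(-1665 - 5006\right) \left(\sqrt{4 \left(-10\right)^{2} + 1516} + 4775\right) = - 6671 \left(\sqrt{4 \cdot 100 + 1516} + 4775\right) = - 6671 \left(\sqrt{400 + 1516} + 4775\right) = - 6671 \left(\sqrt{1916} + 4775\right) = - 6671 \left(2 \sqrt{479} + 4775\right) = - 6671 \left(4775 + 2 \sqrt{479}\right) = -31854025 - 13342 \sqrt{479}$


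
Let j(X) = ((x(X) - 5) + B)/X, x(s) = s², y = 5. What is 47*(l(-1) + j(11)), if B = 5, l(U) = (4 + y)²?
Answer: 4324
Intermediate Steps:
l(U) = 81 (l(U) = (4 + 5)² = 9² = 81)
j(X) = X (j(X) = ((X² - 5) + 5)/X = ((-5 + X²) + 5)/X = X²/X = X)
47*(l(-1) + j(11)) = 47*(81 + 11) = 47*92 = 4324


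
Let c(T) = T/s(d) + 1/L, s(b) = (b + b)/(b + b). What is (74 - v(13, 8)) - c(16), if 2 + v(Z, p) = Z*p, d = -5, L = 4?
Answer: -177/4 ≈ -44.250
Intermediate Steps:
s(b) = 1 (s(b) = (2*b)/((2*b)) = (2*b)*(1/(2*b)) = 1)
c(T) = ¼ + T (c(T) = T/1 + 1/4 = T*1 + 1*(¼) = T + ¼ = ¼ + T)
v(Z, p) = -2 + Z*p
(74 - v(13, 8)) - c(16) = (74 - (-2 + 13*8)) - (¼ + 16) = (74 - (-2 + 104)) - 1*65/4 = (74 - 1*102) - 65/4 = (74 - 102) - 65/4 = -28 - 65/4 = -177/4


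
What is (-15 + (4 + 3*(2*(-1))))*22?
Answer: -374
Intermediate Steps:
(-15 + (4 + 3*(2*(-1))))*22 = (-15 + (4 + 3*(-2)))*22 = (-15 + (4 - 6))*22 = (-15 - 2)*22 = -17*22 = -374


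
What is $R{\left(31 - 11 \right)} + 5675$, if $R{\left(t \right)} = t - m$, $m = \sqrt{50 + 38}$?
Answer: $5695 - 2 \sqrt{22} \approx 5685.6$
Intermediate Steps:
$m = 2 \sqrt{22}$ ($m = \sqrt{88} = 2 \sqrt{22} \approx 9.3808$)
$R{\left(t \right)} = t - 2 \sqrt{22}$
$R{\left(31 - 11 \right)} + 5675 = \left(\left(31 - 11\right) - 2 \sqrt{22}\right) + 5675 = \left(20 - 2 \sqrt{22}\right) + 5675 = 5695 - 2 \sqrt{22}$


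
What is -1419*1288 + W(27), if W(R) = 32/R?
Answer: -49347112/27 ≈ -1.8277e+6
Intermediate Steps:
-1419*1288 + W(27) = -1419*1288 + 32/27 = -1827672 + 32*(1/27) = -1827672 + 32/27 = -49347112/27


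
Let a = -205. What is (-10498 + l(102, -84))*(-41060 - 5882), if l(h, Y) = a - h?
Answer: 507208310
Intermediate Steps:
l(h, Y) = -205 - h
(-10498 + l(102, -84))*(-41060 - 5882) = (-10498 + (-205 - 1*102))*(-41060 - 5882) = (-10498 + (-205 - 102))*(-46942) = (-10498 - 307)*(-46942) = -10805*(-46942) = 507208310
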